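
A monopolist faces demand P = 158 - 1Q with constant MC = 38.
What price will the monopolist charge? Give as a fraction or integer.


MR = 158 - 2Q
Set MR = MC: 158 - 2Q = 38
Q* = 60
Substitute into demand:
P* = 158 - 1*60 = 98

98


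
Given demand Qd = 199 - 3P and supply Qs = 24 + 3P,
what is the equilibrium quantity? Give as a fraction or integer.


First find equilibrium price:
199 - 3P = 24 + 3P
P* = 175/6 = 175/6
Then substitute into demand:
Q* = 199 - 3 * 175/6 = 223/2

223/2


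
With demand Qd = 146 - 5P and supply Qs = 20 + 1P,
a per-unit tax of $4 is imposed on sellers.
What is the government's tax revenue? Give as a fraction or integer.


With tax on sellers, new supply: Qs' = 20 + 1(P - 4)
= 16 + 1P
New equilibrium quantity:
Q_new = 113/3
Tax revenue = tax * Q_new = 4 * 113/3 = 452/3

452/3


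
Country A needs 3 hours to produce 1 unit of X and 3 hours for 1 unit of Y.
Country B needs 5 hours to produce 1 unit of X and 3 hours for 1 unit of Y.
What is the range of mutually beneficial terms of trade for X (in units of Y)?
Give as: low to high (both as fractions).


Opportunity cost of X for Country A = hours_X / hours_Y = 3/3 = 1 units of Y
Opportunity cost of X for Country B = hours_X / hours_Y = 5/3 = 5/3 units of Y
Terms of trade must be between the two opportunity costs.
Range: 1 to 5/3

1 to 5/3


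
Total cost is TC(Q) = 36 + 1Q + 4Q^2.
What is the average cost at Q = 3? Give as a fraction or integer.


TC(3) = 36 + 1*3 + 4*3^2
TC(3) = 36 + 3 + 36 = 75
AC = TC/Q = 75/3 = 25

25


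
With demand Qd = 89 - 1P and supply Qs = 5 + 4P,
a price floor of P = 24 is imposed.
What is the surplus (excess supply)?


At P = 24:
Qd = 89 - 1*24 = 65
Qs = 5 + 4*24 = 101
Surplus = Qs - Qd = 101 - 65 = 36

36


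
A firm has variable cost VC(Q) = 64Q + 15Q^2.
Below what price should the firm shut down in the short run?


AVC(Q) = VC(Q)/Q = 64 + 15Q
AVC is increasing in Q, so minimum AVC is at Q -> 0+.
Min AVC = 64
The firm should shut down if P < 64.

64


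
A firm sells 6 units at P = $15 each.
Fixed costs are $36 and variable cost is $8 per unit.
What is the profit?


Total Revenue = P * Q = 15 * 6 = $90
Total Cost = FC + VC*Q = 36 + 8*6 = $84
Profit = TR - TC = 90 - 84 = $6

$6


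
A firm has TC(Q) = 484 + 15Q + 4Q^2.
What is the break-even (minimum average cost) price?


AC(Q) = 484/Q + 15 + 4Q
To minimize: dAC/dQ = -484/Q^2 + 4 = 0
Q^2 = 484/4 = 121
Q* = 11
Min AC = 484/11 + 15 + 4*11
Min AC = 44 + 15 + 44 = 103

103


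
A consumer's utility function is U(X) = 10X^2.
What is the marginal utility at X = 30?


MU = dU/dX = 10*2*X^(2-1)
MU = 20*X^1
At X = 30:
MU = 20 * 30^1
MU = 20 * 30 = 600

600


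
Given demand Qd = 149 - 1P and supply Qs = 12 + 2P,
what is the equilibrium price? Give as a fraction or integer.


At equilibrium, Qd = Qs.
149 - 1P = 12 + 2P
149 - 12 = 1P + 2P
137 = 3P
P* = 137/3 = 137/3

137/3


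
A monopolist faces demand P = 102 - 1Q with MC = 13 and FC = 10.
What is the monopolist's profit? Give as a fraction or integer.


MR = MC: 102 - 2Q = 13
Q* = 89/2
P* = 102 - 1*89/2 = 115/2
Profit = (P* - MC)*Q* - FC
= (115/2 - 13)*89/2 - 10
= 89/2*89/2 - 10
= 7921/4 - 10 = 7881/4

7881/4


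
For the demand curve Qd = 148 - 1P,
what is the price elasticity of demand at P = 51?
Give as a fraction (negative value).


dQ/dP = -1
At P = 51: Q = 148 - 1*51 = 97
E = (dQ/dP)(P/Q) = (-1)(51/97) = -51/97

-51/97


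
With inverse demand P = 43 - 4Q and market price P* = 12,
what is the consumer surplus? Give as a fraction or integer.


Maximum willingness to pay (at Q=0): P_max = 43
Quantity demanded at P* = 12:
Q* = (43 - 12)/4 = 31/4
CS = (1/2) * Q* * (P_max - P*)
CS = (1/2) * 31/4 * (43 - 12)
CS = (1/2) * 31/4 * 31 = 961/8

961/8


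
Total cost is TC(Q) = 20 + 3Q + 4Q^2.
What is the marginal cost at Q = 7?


MC = dTC/dQ = 3 + 2*4*Q
At Q = 7:
MC = 3 + 8*7
MC = 3 + 56 = 59

59


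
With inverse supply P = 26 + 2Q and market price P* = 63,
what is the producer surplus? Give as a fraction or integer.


Minimum supply price (at Q=0): P_min = 26
Quantity supplied at P* = 63:
Q* = (63 - 26)/2 = 37/2
PS = (1/2) * Q* * (P* - P_min)
PS = (1/2) * 37/2 * (63 - 26)
PS = (1/2) * 37/2 * 37 = 1369/4

1369/4


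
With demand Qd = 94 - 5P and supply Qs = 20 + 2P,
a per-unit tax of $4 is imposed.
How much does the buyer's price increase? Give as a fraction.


With a per-unit tax, the buyer's price increase depends on relative slopes.
Supply slope: d = 2, Demand slope: b = 5
Buyer's price increase = d * tax / (b + d)
= 2 * 4 / (5 + 2)
= 8 / 7 = 8/7

8/7


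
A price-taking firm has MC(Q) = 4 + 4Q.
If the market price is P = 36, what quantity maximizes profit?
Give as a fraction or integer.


In perfect competition, profit is maximized where P = MC.
36 = 4 + 4Q
32 = 4Q
Q* = 32/4 = 8

8


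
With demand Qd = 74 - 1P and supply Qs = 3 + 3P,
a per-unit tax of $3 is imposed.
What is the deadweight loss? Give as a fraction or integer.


Pre-tax equilibrium quantity: Q* = 225/4
Post-tax equilibrium quantity: Q_tax = 54
Reduction in quantity: Q* - Q_tax = 9/4
DWL = (1/2) * tax * (Q* - Q_tax)
DWL = (1/2) * 3 * 9/4 = 27/8

27/8


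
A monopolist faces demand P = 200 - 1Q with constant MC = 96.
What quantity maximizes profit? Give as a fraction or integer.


TR = P*Q = (200 - 1Q)Q = 200Q - 1Q^2
MR = dTR/dQ = 200 - 2Q
Set MR = MC:
200 - 2Q = 96
104 = 2Q
Q* = 104/2 = 52

52


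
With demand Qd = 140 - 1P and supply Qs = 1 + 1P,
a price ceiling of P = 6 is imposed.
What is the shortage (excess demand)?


At P = 6:
Qd = 140 - 1*6 = 134
Qs = 1 + 1*6 = 7
Shortage = Qd - Qs = 134 - 7 = 127

127


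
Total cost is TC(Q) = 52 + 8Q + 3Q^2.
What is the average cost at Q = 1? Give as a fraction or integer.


TC(1) = 52 + 8*1 + 3*1^2
TC(1) = 52 + 8 + 3 = 63
AC = TC/Q = 63/1 = 63

63


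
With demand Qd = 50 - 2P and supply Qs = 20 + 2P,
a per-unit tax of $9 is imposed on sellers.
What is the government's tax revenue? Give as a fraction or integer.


With tax on sellers, new supply: Qs' = 20 + 2(P - 9)
= 2 + 2P
New equilibrium quantity:
Q_new = 26
Tax revenue = tax * Q_new = 9 * 26 = 234

234


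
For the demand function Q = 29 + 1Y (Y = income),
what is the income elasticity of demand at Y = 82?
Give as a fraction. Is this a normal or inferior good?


dQ/dY = 1
At Y = 82: Q = 29 + 1*82 = 111
Ey = (dQ/dY)(Y/Q) = 1 * 82 / 111 = 82/111
Since Ey > 0, this is a normal good.

82/111 (normal good)


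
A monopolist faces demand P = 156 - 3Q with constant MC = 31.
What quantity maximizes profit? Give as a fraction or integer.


TR = P*Q = (156 - 3Q)Q = 156Q - 3Q^2
MR = dTR/dQ = 156 - 6Q
Set MR = MC:
156 - 6Q = 31
125 = 6Q
Q* = 125/6 = 125/6

125/6


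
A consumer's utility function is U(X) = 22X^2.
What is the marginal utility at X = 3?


MU = dU/dX = 22*2*X^(2-1)
MU = 44*X^1
At X = 3:
MU = 44 * 3^1
MU = 44 * 3 = 132

132


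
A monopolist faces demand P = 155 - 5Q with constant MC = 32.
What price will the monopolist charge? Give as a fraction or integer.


MR = 155 - 10Q
Set MR = MC: 155 - 10Q = 32
Q* = 123/10
Substitute into demand:
P* = 155 - 5*123/10 = 187/2

187/2


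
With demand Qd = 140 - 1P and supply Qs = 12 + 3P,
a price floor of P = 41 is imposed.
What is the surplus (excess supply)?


At P = 41:
Qd = 140 - 1*41 = 99
Qs = 12 + 3*41 = 135
Surplus = Qs - Qd = 135 - 99 = 36

36


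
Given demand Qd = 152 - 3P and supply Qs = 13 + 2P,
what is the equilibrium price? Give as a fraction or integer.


At equilibrium, Qd = Qs.
152 - 3P = 13 + 2P
152 - 13 = 3P + 2P
139 = 5P
P* = 139/5 = 139/5

139/5


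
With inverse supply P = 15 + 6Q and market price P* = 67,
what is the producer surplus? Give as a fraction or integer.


Minimum supply price (at Q=0): P_min = 15
Quantity supplied at P* = 67:
Q* = (67 - 15)/6 = 26/3
PS = (1/2) * Q* * (P* - P_min)
PS = (1/2) * 26/3 * (67 - 15)
PS = (1/2) * 26/3 * 52 = 676/3

676/3


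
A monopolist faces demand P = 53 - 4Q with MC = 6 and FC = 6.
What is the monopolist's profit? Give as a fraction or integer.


MR = MC: 53 - 8Q = 6
Q* = 47/8
P* = 53 - 4*47/8 = 59/2
Profit = (P* - MC)*Q* - FC
= (59/2 - 6)*47/8 - 6
= 47/2*47/8 - 6
= 2209/16 - 6 = 2113/16

2113/16


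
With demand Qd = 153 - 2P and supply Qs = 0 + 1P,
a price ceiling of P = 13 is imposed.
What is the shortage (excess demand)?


At P = 13:
Qd = 153 - 2*13 = 127
Qs = 0 + 1*13 = 13
Shortage = Qd - Qs = 127 - 13 = 114

114


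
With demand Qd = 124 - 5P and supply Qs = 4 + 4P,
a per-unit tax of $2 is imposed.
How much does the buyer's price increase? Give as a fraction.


With a per-unit tax, the buyer's price increase depends on relative slopes.
Supply slope: d = 4, Demand slope: b = 5
Buyer's price increase = d * tax / (b + d)
= 4 * 2 / (5 + 4)
= 8 / 9 = 8/9

8/9


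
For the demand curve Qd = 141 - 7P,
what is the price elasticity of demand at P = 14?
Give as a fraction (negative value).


dQ/dP = -7
At P = 14: Q = 141 - 7*14 = 43
E = (dQ/dP)(P/Q) = (-7)(14/43) = -98/43

-98/43


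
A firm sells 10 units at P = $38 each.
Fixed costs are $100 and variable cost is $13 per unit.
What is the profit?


Total Revenue = P * Q = 38 * 10 = $380
Total Cost = FC + VC*Q = 100 + 13*10 = $230
Profit = TR - TC = 380 - 230 = $150

$150


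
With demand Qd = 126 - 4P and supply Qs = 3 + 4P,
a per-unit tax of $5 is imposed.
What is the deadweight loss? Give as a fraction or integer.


Pre-tax equilibrium quantity: Q* = 129/2
Post-tax equilibrium quantity: Q_tax = 109/2
Reduction in quantity: Q* - Q_tax = 10
DWL = (1/2) * tax * (Q* - Q_tax)
DWL = (1/2) * 5 * 10 = 25

25


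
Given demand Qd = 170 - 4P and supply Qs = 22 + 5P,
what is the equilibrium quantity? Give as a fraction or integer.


First find equilibrium price:
170 - 4P = 22 + 5P
P* = 148/9 = 148/9
Then substitute into demand:
Q* = 170 - 4 * 148/9 = 938/9

938/9


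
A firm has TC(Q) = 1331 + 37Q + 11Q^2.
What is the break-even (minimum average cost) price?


AC(Q) = 1331/Q + 37 + 11Q
To minimize: dAC/dQ = -1331/Q^2 + 11 = 0
Q^2 = 1331/11 = 121
Q* = 11
Min AC = 1331/11 + 37 + 11*11
Min AC = 121 + 37 + 121 = 279

279


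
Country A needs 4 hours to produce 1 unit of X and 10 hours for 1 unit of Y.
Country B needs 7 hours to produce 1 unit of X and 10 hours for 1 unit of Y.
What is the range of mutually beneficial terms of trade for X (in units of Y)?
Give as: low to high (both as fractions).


Opportunity cost of X for Country A = hours_X / hours_Y = 4/10 = 2/5 units of Y
Opportunity cost of X for Country B = hours_X / hours_Y = 7/10 = 7/10 units of Y
Terms of trade must be between the two opportunity costs.
Range: 2/5 to 7/10

2/5 to 7/10


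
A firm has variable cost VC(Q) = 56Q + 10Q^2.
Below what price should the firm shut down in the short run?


AVC(Q) = VC(Q)/Q = 56 + 10Q
AVC is increasing in Q, so minimum AVC is at Q -> 0+.
Min AVC = 56
The firm should shut down if P < 56.

56


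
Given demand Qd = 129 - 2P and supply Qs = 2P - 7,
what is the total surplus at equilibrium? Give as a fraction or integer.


Find equilibrium: 129 - 2P = 2P - 7
129 + 7 = 4P
P* = 136/4 = 34
Q* = 2*34 - 7 = 61
Inverse demand: P = 129/2 - Q/2, so P_max = 129/2
Inverse supply: P = 7/2 + Q/2, so P_min = 7/2
CS = (1/2) * 61 * (129/2 - 34) = 3721/4
PS = (1/2) * 61 * (34 - 7/2) = 3721/4
TS = CS + PS = 3721/4 + 3721/4 = 3721/2

3721/2


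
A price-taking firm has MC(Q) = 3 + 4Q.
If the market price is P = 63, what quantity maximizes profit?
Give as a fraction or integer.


In perfect competition, profit is maximized where P = MC.
63 = 3 + 4Q
60 = 4Q
Q* = 60/4 = 15

15


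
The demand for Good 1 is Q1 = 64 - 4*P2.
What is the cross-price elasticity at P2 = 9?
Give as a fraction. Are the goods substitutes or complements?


dQ1/dP2 = -4
At P2 = 9: Q1 = 64 - 4*9 = 28
Exy = (dQ1/dP2)(P2/Q1) = -4 * 9 / 28 = -9/7
Since Exy < 0, the goods are complements.

-9/7 (complements)


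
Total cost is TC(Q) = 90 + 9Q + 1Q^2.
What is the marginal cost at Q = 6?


MC = dTC/dQ = 9 + 2*1*Q
At Q = 6:
MC = 9 + 2*6
MC = 9 + 12 = 21

21


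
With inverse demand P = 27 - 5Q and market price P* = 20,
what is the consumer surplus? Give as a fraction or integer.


Maximum willingness to pay (at Q=0): P_max = 27
Quantity demanded at P* = 20:
Q* = (27 - 20)/5 = 7/5
CS = (1/2) * Q* * (P_max - P*)
CS = (1/2) * 7/5 * (27 - 20)
CS = (1/2) * 7/5 * 7 = 49/10

49/10


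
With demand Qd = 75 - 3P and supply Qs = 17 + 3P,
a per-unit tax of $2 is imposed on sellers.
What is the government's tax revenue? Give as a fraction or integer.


With tax on sellers, new supply: Qs' = 17 + 3(P - 2)
= 11 + 3P
New equilibrium quantity:
Q_new = 43
Tax revenue = tax * Q_new = 2 * 43 = 86

86


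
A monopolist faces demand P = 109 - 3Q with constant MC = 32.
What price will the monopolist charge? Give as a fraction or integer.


MR = 109 - 6Q
Set MR = MC: 109 - 6Q = 32
Q* = 77/6
Substitute into demand:
P* = 109 - 3*77/6 = 141/2

141/2


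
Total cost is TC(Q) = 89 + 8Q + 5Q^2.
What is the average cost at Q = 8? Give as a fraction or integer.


TC(8) = 89 + 8*8 + 5*8^2
TC(8) = 89 + 64 + 320 = 473
AC = TC/Q = 473/8 = 473/8

473/8


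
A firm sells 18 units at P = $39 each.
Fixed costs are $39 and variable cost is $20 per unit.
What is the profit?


Total Revenue = P * Q = 39 * 18 = $702
Total Cost = FC + VC*Q = 39 + 20*18 = $399
Profit = TR - TC = 702 - 399 = $303

$303


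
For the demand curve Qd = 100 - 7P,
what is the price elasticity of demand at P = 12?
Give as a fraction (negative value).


dQ/dP = -7
At P = 12: Q = 100 - 7*12 = 16
E = (dQ/dP)(P/Q) = (-7)(12/16) = -21/4

-21/4


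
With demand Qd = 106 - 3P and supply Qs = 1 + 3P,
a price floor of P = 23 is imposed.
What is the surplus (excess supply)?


At P = 23:
Qd = 106 - 3*23 = 37
Qs = 1 + 3*23 = 70
Surplus = Qs - Qd = 70 - 37 = 33

33


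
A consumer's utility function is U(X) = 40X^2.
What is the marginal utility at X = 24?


MU = dU/dX = 40*2*X^(2-1)
MU = 80*X^1
At X = 24:
MU = 80 * 24^1
MU = 80 * 24 = 1920

1920


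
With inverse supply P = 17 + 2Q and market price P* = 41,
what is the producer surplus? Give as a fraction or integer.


Minimum supply price (at Q=0): P_min = 17
Quantity supplied at P* = 41:
Q* = (41 - 17)/2 = 12
PS = (1/2) * Q* * (P* - P_min)
PS = (1/2) * 12 * (41 - 17)
PS = (1/2) * 12 * 24 = 144

144


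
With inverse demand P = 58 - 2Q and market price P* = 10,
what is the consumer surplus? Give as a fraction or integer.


Maximum willingness to pay (at Q=0): P_max = 58
Quantity demanded at P* = 10:
Q* = (58 - 10)/2 = 24
CS = (1/2) * Q* * (P_max - P*)
CS = (1/2) * 24 * (58 - 10)
CS = (1/2) * 24 * 48 = 576

576


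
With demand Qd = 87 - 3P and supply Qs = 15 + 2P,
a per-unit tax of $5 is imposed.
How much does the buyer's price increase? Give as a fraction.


With a per-unit tax, the buyer's price increase depends on relative slopes.
Supply slope: d = 2, Demand slope: b = 3
Buyer's price increase = d * tax / (b + d)
= 2 * 5 / (3 + 2)
= 10 / 5 = 2

2


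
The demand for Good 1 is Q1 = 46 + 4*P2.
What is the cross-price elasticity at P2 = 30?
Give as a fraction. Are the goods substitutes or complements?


dQ1/dP2 = 4
At P2 = 30: Q1 = 46 + 4*30 = 166
Exy = (dQ1/dP2)(P2/Q1) = 4 * 30 / 166 = 60/83
Since Exy > 0, the goods are substitutes.

60/83 (substitutes)


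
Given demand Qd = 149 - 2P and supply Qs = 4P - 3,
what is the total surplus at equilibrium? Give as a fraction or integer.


Find equilibrium: 149 - 2P = 4P - 3
149 + 3 = 6P
P* = 152/6 = 76/3
Q* = 4*76/3 - 3 = 295/3
Inverse demand: P = 149/2 - Q/2, so P_max = 149/2
Inverse supply: P = 3/4 + Q/4, so P_min = 3/4
CS = (1/2) * 295/3 * (149/2 - 76/3) = 87025/36
PS = (1/2) * 295/3 * (76/3 - 3/4) = 87025/72
TS = CS + PS = 87025/36 + 87025/72 = 87025/24

87025/24


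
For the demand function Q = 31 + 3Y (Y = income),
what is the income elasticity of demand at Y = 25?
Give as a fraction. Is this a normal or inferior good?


dQ/dY = 3
At Y = 25: Q = 31 + 3*25 = 106
Ey = (dQ/dY)(Y/Q) = 3 * 25 / 106 = 75/106
Since Ey > 0, this is a normal good.

75/106 (normal good)


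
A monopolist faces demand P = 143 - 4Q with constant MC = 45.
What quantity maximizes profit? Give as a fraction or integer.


TR = P*Q = (143 - 4Q)Q = 143Q - 4Q^2
MR = dTR/dQ = 143 - 8Q
Set MR = MC:
143 - 8Q = 45
98 = 8Q
Q* = 98/8 = 49/4

49/4


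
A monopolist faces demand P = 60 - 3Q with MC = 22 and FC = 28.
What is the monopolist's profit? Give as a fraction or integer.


MR = MC: 60 - 6Q = 22
Q* = 19/3
P* = 60 - 3*19/3 = 41
Profit = (P* - MC)*Q* - FC
= (41 - 22)*19/3 - 28
= 19*19/3 - 28
= 361/3 - 28 = 277/3

277/3


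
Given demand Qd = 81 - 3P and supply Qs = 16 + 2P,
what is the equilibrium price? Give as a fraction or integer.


At equilibrium, Qd = Qs.
81 - 3P = 16 + 2P
81 - 16 = 3P + 2P
65 = 5P
P* = 65/5 = 13

13


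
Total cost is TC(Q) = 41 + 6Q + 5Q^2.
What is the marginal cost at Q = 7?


MC = dTC/dQ = 6 + 2*5*Q
At Q = 7:
MC = 6 + 10*7
MC = 6 + 70 = 76

76


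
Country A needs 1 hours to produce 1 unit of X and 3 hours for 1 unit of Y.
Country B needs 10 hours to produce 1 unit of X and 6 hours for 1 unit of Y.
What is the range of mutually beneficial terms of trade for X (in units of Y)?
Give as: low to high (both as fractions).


Opportunity cost of X for Country A = hours_X / hours_Y = 1/3 = 1/3 units of Y
Opportunity cost of X for Country B = hours_X / hours_Y = 10/6 = 5/3 units of Y
Terms of trade must be between the two opportunity costs.
Range: 1/3 to 5/3

1/3 to 5/3


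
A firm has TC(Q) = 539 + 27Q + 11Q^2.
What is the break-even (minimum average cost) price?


AC(Q) = 539/Q + 27 + 11Q
To minimize: dAC/dQ = -539/Q^2 + 11 = 0
Q^2 = 539/11 = 49
Q* = 7
Min AC = 539/7 + 27 + 11*7
Min AC = 77 + 27 + 77 = 181

181


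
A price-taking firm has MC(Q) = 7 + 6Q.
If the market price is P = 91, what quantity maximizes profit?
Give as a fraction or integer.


In perfect competition, profit is maximized where P = MC.
91 = 7 + 6Q
84 = 6Q
Q* = 84/6 = 14

14


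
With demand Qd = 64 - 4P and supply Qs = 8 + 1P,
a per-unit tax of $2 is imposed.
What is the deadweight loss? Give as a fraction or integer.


Pre-tax equilibrium quantity: Q* = 96/5
Post-tax equilibrium quantity: Q_tax = 88/5
Reduction in quantity: Q* - Q_tax = 8/5
DWL = (1/2) * tax * (Q* - Q_tax)
DWL = (1/2) * 2 * 8/5 = 8/5

8/5


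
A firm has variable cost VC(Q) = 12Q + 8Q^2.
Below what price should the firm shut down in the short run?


AVC(Q) = VC(Q)/Q = 12 + 8Q
AVC is increasing in Q, so minimum AVC is at Q -> 0+.
Min AVC = 12
The firm should shut down if P < 12.

12


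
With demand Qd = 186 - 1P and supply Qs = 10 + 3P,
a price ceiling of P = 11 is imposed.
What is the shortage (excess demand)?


At P = 11:
Qd = 186 - 1*11 = 175
Qs = 10 + 3*11 = 43
Shortage = Qd - Qs = 175 - 43 = 132

132


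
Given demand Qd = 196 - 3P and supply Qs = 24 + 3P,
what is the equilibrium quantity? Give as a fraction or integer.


First find equilibrium price:
196 - 3P = 24 + 3P
P* = 172/6 = 86/3
Then substitute into demand:
Q* = 196 - 3 * 86/3 = 110

110


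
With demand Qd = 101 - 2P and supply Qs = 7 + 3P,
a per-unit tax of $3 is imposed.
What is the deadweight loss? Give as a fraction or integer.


Pre-tax equilibrium quantity: Q* = 317/5
Post-tax equilibrium quantity: Q_tax = 299/5
Reduction in quantity: Q* - Q_tax = 18/5
DWL = (1/2) * tax * (Q* - Q_tax)
DWL = (1/2) * 3 * 18/5 = 27/5

27/5


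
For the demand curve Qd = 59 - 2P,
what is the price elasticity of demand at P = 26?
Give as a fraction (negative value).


dQ/dP = -2
At P = 26: Q = 59 - 2*26 = 7
E = (dQ/dP)(P/Q) = (-2)(26/7) = -52/7

-52/7


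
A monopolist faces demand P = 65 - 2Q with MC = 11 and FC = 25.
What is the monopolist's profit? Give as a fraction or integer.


MR = MC: 65 - 4Q = 11
Q* = 27/2
P* = 65 - 2*27/2 = 38
Profit = (P* - MC)*Q* - FC
= (38 - 11)*27/2 - 25
= 27*27/2 - 25
= 729/2 - 25 = 679/2

679/2


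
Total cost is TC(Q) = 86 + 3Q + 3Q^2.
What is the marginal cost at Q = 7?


MC = dTC/dQ = 3 + 2*3*Q
At Q = 7:
MC = 3 + 6*7
MC = 3 + 42 = 45

45


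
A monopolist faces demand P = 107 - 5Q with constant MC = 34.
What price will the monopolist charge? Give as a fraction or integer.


MR = 107 - 10Q
Set MR = MC: 107 - 10Q = 34
Q* = 73/10
Substitute into demand:
P* = 107 - 5*73/10 = 141/2

141/2


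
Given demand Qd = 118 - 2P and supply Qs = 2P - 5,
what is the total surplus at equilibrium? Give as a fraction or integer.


Find equilibrium: 118 - 2P = 2P - 5
118 + 5 = 4P
P* = 123/4 = 123/4
Q* = 2*123/4 - 5 = 113/2
Inverse demand: P = 59 - Q/2, so P_max = 59
Inverse supply: P = 5/2 + Q/2, so P_min = 5/2
CS = (1/2) * 113/2 * (59 - 123/4) = 12769/16
PS = (1/2) * 113/2 * (123/4 - 5/2) = 12769/16
TS = CS + PS = 12769/16 + 12769/16 = 12769/8

12769/8


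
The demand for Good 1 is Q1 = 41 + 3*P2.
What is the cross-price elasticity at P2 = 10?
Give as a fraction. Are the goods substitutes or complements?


dQ1/dP2 = 3
At P2 = 10: Q1 = 41 + 3*10 = 71
Exy = (dQ1/dP2)(P2/Q1) = 3 * 10 / 71 = 30/71
Since Exy > 0, the goods are substitutes.

30/71 (substitutes)


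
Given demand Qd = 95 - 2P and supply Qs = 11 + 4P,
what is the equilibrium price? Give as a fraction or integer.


At equilibrium, Qd = Qs.
95 - 2P = 11 + 4P
95 - 11 = 2P + 4P
84 = 6P
P* = 84/6 = 14

14


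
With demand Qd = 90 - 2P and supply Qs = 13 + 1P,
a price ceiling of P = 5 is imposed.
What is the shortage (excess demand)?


At P = 5:
Qd = 90 - 2*5 = 80
Qs = 13 + 1*5 = 18
Shortage = Qd - Qs = 80 - 18 = 62

62


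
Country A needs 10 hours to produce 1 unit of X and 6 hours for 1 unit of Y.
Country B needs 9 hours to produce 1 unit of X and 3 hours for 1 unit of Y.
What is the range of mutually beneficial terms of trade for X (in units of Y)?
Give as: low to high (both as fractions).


Opportunity cost of X for Country A = hours_X / hours_Y = 10/6 = 5/3 units of Y
Opportunity cost of X for Country B = hours_X / hours_Y = 9/3 = 3 units of Y
Terms of trade must be between the two opportunity costs.
Range: 5/3 to 3

5/3 to 3


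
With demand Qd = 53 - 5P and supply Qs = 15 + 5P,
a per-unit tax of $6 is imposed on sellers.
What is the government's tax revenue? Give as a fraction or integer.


With tax on sellers, new supply: Qs' = 15 + 5(P - 6)
= 5P - 15
New equilibrium quantity:
Q_new = 19
Tax revenue = tax * Q_new = 6 * 19 = 114

114


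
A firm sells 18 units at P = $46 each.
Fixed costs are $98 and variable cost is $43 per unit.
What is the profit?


Total Revenue = P * Q = 46 * 18 = $828
Total Cost = FC + VC*Q = 98 + 43*18 = $872
Profit = TR - TC = 828 - 872 = $-44

$-44


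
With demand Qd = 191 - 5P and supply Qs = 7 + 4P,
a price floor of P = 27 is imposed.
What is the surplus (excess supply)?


At P = 27:
Qd = 191 - 5*27 = 56
Qs = 7 + 4*27 = 115
Surplus = Qs - Qd = 115 - 56 = 59

59


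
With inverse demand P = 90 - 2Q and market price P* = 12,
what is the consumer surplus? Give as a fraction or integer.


Maximum willingness to pay (at Q=0): P_max = 90
Quantity demanded at P* = 12:
Q* = (90 - 12)/2 = 39
CS = (1/2) * Q* * (P_max - P*)
CS = (1/2) * 39 * (90 - 12)
CS = (1/2) * 39 * 78 = 1521

1521


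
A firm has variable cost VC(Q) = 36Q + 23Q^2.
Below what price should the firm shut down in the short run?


AVC(Q) = VC(Q)/Q = 36 + 23Q
AVC is increasing in Q, so minimum AVC is at Q -> 0+.
Min AVC = 36
The firm should shut down if P < 36.

36


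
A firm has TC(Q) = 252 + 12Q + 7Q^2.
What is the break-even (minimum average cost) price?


AC(Q) = 252/Q + 12 + 7Q
To minimize: dAC/dQ = -252/Q^2 + 7 = 0
Q^2 = 252/7 = 36
Q* = 6
Min AC = 252/6 + 12 + 7*6
Min AC = 42 + 12 + 42 = 96

96


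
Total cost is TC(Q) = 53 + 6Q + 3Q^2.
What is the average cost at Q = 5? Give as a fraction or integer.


TC(5) = 53 + 6*5 + 3*5^2
TC(5) = 53 + 30 + 75 = 158
AC = TC/Q = 158/5 = 158/5

158/5


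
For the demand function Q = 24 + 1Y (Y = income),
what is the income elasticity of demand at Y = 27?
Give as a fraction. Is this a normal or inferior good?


dQ/dY = 1
At Y = 27: Q = 24 + 1*27 = 51
Ey = (dQ/dY)(Y/Q) = 1 * 27 / 51 = 9/17
Since Ey > 0, this is a normal good.

9/17 (normal good)


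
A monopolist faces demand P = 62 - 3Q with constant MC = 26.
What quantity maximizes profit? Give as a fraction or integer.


TR = P*Q = (62 - 3Q)Q = 62Q - 3Q^2
MR = dTR/dQ = 62 - 6Q
Set MR = MC:
62 - 6Q = 26
36 = 6Q
Q* = 36/6 = 6

6


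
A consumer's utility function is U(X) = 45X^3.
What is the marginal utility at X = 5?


MU = dU/dX = 45*3*X^(3-1)
MU = 135*X^2
At X = 5:
MU = 135 * 5^2
MU = 135 * 25 = 3375

3375


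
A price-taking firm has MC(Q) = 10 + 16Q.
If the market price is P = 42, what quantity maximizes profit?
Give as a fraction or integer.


In perfect competition, profit is maximized where P = MC.
42 = 10 + 16Q
32 = 16Q
Q* = 32/16 = 2

2


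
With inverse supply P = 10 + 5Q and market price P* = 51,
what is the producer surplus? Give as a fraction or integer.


Minimum supply price (at Q=0): P_min = 10
Quantity supplied at P* = 51:
Q* = (51 - 10)/5 = 41/5
PS = (1/2) * Q* * (P* - P_min)
PS = (1/2) * 41/5 * (51 - 10)
PS = (1/2) * 41/5 * 41 = 1681/10

1681/10


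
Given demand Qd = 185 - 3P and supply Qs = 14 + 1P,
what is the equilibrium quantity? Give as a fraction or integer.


First find equilibrium price:
185 - 3P = 14 + 1P
P* = 171/4 = 171/4
Then substitute into demand:
Q* = 185 - 3 * 171/4 = 227/4

227/4


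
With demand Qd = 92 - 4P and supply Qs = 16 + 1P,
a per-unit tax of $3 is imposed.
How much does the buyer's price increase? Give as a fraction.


With a per-unit tax, the buyer's price increase depends on relative slopes.
Supply slope: d = 1, Demand slope: b = 4
Buyer's price increase = d * tax / (b + d)
= 1 * 3 / (4 + 1)
= 3 / 5 = 3/5

3/5


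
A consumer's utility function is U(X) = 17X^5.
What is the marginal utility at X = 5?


MU = dU/dX = 17*5*X^(5-1)
MU = 85*X^4
At X = 5:
MU = 85 * 5^4
MU = 85 * 625 = 53125

53125


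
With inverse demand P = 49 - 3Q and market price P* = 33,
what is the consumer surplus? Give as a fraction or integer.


Maximum willingness to pay (at Q=0): P_max = 49
Quantity demanded at P* = 33:
Q* = (49 - 33)/3 = 16/3
CS = (1/2) * Q* * (P_max - P*)
CS = (1/2) * 16/3 * (49 - 33)
CS = (1/2) * 16/3 * 16 = 128/3

128/3


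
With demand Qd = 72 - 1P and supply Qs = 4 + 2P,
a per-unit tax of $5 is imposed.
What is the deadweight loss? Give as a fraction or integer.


Pre-tax equilibrium quantity: Q* = 148/3
Post-tax equilibrium quantity: Q_tax = 46
Reduction in quantity: Q* - Q_tax = 10/3
DWL = (1/2) * tax * (Q* - Q_tax)
DWL = (1/2) * 5 * 10/3 = 25/3

25/3


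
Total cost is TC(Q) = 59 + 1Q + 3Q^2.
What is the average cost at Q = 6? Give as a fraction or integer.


TC(6) = 59 + 1*6 + 3*6^2
TC(6) = 59 + 6 + 108 = 173
AC = TC/Q = 173/6 = 173/6

173/6


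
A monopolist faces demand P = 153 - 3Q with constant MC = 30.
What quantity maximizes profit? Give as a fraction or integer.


TR = P*Q = (153 - 3Q)Q = 153Q - 3Q^2
MR = dTR/dQ = 153 - 6Q
Set MR = MC:
153 - 6Q = 30
123 = 6Q
Q* = 123/6 = 41/2

41/2


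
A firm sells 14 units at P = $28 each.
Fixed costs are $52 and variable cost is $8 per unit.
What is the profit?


Total Revenue = P * Q = 28 * 14 = $392
Total Cost = FC + VC*Q = 52 + 8*14 = $164
Profit = TR - TC = 392 - 164 = $228

$228


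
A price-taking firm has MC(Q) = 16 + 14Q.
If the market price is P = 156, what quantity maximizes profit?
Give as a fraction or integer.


In perfect competition, profit is maximized where P = MC.
156 = 16 + 14Q
140 = 14Q
Q* = 140/14 = 10

10


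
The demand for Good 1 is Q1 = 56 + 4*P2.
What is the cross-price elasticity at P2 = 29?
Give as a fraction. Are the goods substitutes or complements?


dQ1/dP2 = 4
At P2 = 29: Q1 = 56 + 4*29 = 172
Exy = (dQ1/dP2)(P2/Q1) = 4 * 29 / 172 = 29/43
Since Exy > 0, the goods are substitutes.

29/43 (substitutes)


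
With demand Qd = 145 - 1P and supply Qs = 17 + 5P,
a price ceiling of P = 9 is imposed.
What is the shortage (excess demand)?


At P = 9:
Qd = 145 - 1*9 = 136
Qs = 17 + 5*9 = 62
Shortage = Qd - Qs = 136 - 62 = 74

74


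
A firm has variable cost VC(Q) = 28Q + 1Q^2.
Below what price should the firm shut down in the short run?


AVC(Q) = VC(Q)/Q = 28 + 1Q
AVC is increasing in Q, so minimum AVC is at Q -> 0+.
Min AVC = 28
The firm should shut down if P < 28.

28


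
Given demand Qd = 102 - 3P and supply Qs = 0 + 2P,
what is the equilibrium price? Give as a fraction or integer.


At equilibrium, Qd = Qs.
102 - 3P = 0 + 2P
102 - 0 = 3P + 2P
102 = 5P
P* = 102/5 = 102/5

102/5


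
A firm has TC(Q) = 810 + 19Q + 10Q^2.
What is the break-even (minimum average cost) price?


AC(Q) = 810/Q + 19 + 10Q
To minimize: dAC/dQ = -810/Q^2 + 10 = 0
Q^2 = 810/10 = 81
Q* = 9
Min AC = 810/9 + 19 + 10*9
Min AC = 90 + 19 + 90 = 199

199


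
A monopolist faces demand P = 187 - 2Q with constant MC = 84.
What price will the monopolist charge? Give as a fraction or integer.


MR = 187 - 4Q
Set MR = MC: 187 - 4Q = 84
Q* = 103/4
Substitute into demand:
P* = 187 - 2*103/4 = 271/2

271/2


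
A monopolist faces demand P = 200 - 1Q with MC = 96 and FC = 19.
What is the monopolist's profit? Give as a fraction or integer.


MR = MC: 200 - 2Q = 96
Q* = 52
P* = 200 - 1*52 = 148
Profit = (P* - MC)*Q* - FC
= (148 - 96)*52 - 19
= 52*52 - 19
= 2704 - 19 = 2685

2685


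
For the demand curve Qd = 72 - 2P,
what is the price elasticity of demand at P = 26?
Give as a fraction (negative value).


dQ/dP = -2
At P = 26: Q = 72 - 2*26 = 20
E = (dQ/dP)(P/Q) = (-2)(26/20) = -13/5

-13/5


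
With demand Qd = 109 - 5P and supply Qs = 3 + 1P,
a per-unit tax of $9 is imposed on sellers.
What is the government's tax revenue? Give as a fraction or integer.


With tax on sellers, new supply: Qs' = 3 + 1(P - 9)
= 1P - 6
New equilibrium quantity:
Q_new = 79/6
Tax revenue = tax * Q_new = 9 * 79/6 = 237/2

237/2


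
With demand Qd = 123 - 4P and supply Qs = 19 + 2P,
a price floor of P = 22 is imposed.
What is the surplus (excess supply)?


At P = 22:
Qd = 123 - 4*22 = 35
Qs = 19 + 2*22 = 63
Surplus = Qs - Qd = 63 - 35 = 28

28


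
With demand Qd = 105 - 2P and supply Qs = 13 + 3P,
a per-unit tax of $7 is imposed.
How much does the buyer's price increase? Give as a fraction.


With a per-unit tax, the buyer's price increase depends on relative slopes.
Supply slope: d = 3, Demand slope: b = 2
Buyer's price increase = d * tax / (b + d)
= 3 * 7 / (2 + 3)
= 21 / 5 = 21/5

21/5


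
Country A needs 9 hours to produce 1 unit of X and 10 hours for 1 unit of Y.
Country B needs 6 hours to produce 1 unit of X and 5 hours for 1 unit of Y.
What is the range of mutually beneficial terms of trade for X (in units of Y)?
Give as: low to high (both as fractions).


Opportunity cost of X for Country A = hours_X / hours_Y = 9/10 = 9/10 units of Y
Opportunity cost of X for Country B = hours_X / hours_Y = 6/5 = 6/5 units of Y
Terms of trade must be between the two opportunity costs.
Range: 9/10 to 6/5

9/10 to 6/5


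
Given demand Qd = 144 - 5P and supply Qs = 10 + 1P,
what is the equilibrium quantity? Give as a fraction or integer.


First find equilibrium price:
144 - 5P = 10 + 1P
P* = 134/6 = 67/3
Then substitute into demand:
Q* = 144 - 5 * 67/3 = 97/3

97/3


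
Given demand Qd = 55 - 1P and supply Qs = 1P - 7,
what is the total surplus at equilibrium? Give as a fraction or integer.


Find equilibrium: 55 - 1P = 1P - 7
55 + 7 = 2P
P* = 62/2 = 31
Q* = 1*31 - 7 = 24
Inverse demand: P = 55 - Q/1, so P_max = 55
Inverse supply: P = 7 + Q/1, so P_min = 7
CS = (1/2) * 24 * (55 - 31) = 288
PS = (1/2) * 24 * (31 - 7) = 288
TS = CS + PS = 288 + 288 = 576

576


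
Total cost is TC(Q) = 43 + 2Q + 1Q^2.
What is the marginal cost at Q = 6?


MC = dTC/dQ = 2 + 2*1*Q
At Q = 6:
MC = 2 + 2*6
MC = 2 + 12 = 14

14


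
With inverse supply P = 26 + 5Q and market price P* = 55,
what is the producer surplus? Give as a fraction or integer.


Minimum supply price (at Q=0): P_min = 26
Quantity supplied at P* = 55:
Q* = (55 - 26)/5 = 29/5
PS = (1/2) * Q* * (P* - P_min)
PS = (1/2) * 29/5 * (55 - 26)
PS = (1/2) * 29/5 * 29 = 841/10

841/10


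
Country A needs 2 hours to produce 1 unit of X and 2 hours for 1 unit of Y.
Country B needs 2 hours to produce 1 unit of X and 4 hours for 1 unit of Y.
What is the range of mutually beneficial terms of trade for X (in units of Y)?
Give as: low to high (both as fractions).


Opportunity cost of X for Country A = hours_X / hours_Y = 2/2 = 1 units of Y
Opportunity cost of X for Country B = hours_X / hours_Y = 2/4 = 1/2 units of Y
Terms of trade must be between the two opportunity costs.
Range: 1/2 to 1

1/2 to 1


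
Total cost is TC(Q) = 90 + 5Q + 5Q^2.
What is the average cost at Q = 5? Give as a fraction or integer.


TC(5) = 90 + 5*5 + 5*5^2
TC(5) = 90 + 25 + 125 = 240
AC = TC/Q = 240/5 = 48

48


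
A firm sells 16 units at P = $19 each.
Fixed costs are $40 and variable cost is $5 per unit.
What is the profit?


Total Revenue = P * Q = 19 * 16 = $304
Total Cost = FC + VC*Q = 40 + 5*16 = $120
Profit = TR - TC = 304 - 120 = $184

$184


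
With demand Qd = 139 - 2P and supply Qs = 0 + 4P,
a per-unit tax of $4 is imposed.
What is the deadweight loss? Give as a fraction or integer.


Pre-tax equilibrium quantity: Q* = 278/3
Post-tax equilibrium quantity: Q_tax = 262/3
Reduction in quantity: Q* - Q_tax = 16/3
DWL = (1/2) * tax * (Q* - Q_tax)
DWL = (1/2) * 4 * 16/3 = 32/3

32/3


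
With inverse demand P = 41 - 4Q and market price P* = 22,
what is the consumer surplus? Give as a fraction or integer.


Maximum willingness to pay (at Q=0): P_max = 41
Quantity demanded at P* = 22:
Q* = (41 - 22)/4 = 19/4
CS = (1/2) * Q* * (P_max - P*)
CS = (1/2) * 19/4 * (41 - 22)
CS = (1/2) * 19/4 * 19 = 361/8

361/8


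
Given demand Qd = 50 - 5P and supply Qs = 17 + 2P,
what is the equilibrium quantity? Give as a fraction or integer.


First find equilibrium price:
50 - 5P = 17 + 2P
P* = 33/7 = 33/7
Then substitute into demand:
Q* = 50 - 5 * 33/7 = 185/7

185/7


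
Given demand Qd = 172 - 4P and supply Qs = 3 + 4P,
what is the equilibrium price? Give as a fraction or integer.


At equilibrium, Qd = Qs.
172 - 4P = 3 + 4P
172 - 3 = 4P + 4P
169 = 8P
P* = 169/8 = 169/8

169/8


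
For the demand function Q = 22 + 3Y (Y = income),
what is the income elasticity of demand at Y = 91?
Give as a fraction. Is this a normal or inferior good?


dQ/dY = 3
At Y = 91: Q = 22 + 3*91 = 295
Ey = (dQ/dY)(Y/Q) = 3 * 91 / 295 = 273/295
Since Ey > 0, this is a normal good.

273/295 (normal good)


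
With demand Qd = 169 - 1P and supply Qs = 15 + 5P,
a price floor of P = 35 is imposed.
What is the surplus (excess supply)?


At P = 35:
Qd = 169 - 1*35 = 134
Qs = 15 + 5*35 = 190
Surplus = Qs - Qd = 190 - 134 = 56

56


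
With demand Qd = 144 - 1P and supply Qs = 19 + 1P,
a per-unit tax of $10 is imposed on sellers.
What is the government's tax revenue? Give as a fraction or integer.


With tax on sellers, new supply: Qs' = 19 + 1(P - 10)
= 9 + 1P
New equilibrium quantity:
Q_new = 153/2
Tax revenue = tax * Q_new = 10 * 153/2 = 765

765


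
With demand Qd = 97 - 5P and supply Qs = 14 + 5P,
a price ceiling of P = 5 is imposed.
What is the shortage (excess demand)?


At P = 5:
Qd = 97 - 5*5 = 72
Qs = 14 + 5*5 = 39
Shortage = Qd - Qs = 72 - 39 = 33

33


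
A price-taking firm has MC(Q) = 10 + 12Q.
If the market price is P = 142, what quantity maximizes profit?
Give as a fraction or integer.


In perfect competition, profit is maximized where P = MC.
142 = 10 + 12Q
132 = 12Q
Q* = 132/12 = 11

11


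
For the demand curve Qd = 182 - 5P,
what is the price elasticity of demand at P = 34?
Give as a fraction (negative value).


dQ/dP = -5
At P = 34: Q = 182 - 5*34 = 12
E = (dQ/dP)(P/Q) = (-5)(34/12) = -85/6

-85/6


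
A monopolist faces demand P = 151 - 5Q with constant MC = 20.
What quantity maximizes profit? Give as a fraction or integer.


TR = P*Q = (151 - 5Q)Q = 151Q - 5Q^2
MR = dTR/dQ = 151 - 10Q
Set MR = MC:
151 - 10Q = 20
131 = 10Q
Q* = 131/10 = 131/10

131/10


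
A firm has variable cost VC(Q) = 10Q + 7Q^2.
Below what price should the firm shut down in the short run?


AVC(Q) = VC(Q)/Q = 10 + 7Q
AVC is increasing in Q, so minimum AVC is at Q -> 0+.
Min AVC = 10
The firm should shut down if P < 10.

10


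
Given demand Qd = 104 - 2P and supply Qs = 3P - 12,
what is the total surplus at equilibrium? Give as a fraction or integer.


Find equilibrium: 104 - 2P = 3P - 12
104 + 12 = 5P
P* = 116/5 = 116/5
Q* = 3*116/5 - 12 = 288/5
Inverse demand: P = 52 - Q/2, so P_max = 52
Inverse supply: P = 4 + Q/3, so P_min = 4
CS = (1/2) * 288/5 * (52 - 116/5) = 20736/25
PS = (1/2) * 288/5 * (116/5 - 4) = 13824/25
TS = CS + PS = 20736/25 + 13824/25 = 6912/5

6912/5


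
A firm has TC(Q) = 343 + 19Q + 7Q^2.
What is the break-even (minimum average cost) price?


AC(Q) = 343/Q + 19 + 7Q
To minimize: dAC/dQ = -343/Q^2 + 7 = 0
Q^2 = 343/7 = 49
Q* = 7
Min AC = 343/7 + 19 + 7*7
Min AC = 49 + 19 + 49 = 117

117


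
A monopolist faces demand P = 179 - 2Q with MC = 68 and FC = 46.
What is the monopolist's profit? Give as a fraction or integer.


MR = MC: 179 - 4Q = 68
Q* = 111/4
P* = 179 - 2*111/4 = 247/2
Profit = (P* - MC)*Q* - FC
= (247/2 - 68)*111/4 - 46
= 111/2*111/4 - 46
= 12321/8 - 46 = 11953/8

11953/8


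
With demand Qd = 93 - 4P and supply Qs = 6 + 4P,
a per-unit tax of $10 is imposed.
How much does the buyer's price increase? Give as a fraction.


With a per-unit tax, the buyer's price increase depends on relative slopes.
Supply slope: d = 4, Demand slope: b = 4
Buyer's price increase = d * tax / (b + d)
= 4 * 10 / (4 + 4)
= 40 / 8 = 5

5


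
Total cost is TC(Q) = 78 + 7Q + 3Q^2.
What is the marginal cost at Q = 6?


MC = dTC/dQ = 7 + 2*3*Q
At Q = 6:
MC = 7 + 6*6
MC = 7 + 36 = 43

43


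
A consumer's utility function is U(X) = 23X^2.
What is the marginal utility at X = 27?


MU = dU/dX = 23*2*X^(2-1)
MU = 46*X^1
At X = 27:
MU = 46 * 27^1
MU = 46 * 27 = 1242

1242


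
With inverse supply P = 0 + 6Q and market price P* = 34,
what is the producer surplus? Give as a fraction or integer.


Minimum supply price (at Q=0): P_min = 0
Quantity supplied at P* = 34:
Q* = (34 - 0)/6 = 17/3
PS = (1/2) * Q* * (P* - P_min)
PS = (1/2) * 17/3 * (34 - 0)
PS = (1/2) * 17/3 * 34 = 289/3

289/3


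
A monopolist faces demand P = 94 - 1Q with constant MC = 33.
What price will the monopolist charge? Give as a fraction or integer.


MR = 94 - 2Q
Set MR = MC: 94 - 2Q = 33
Q* = 61/2
Substitute into demand:
P* = 94 - 1*61/2 = 127/2

127/2


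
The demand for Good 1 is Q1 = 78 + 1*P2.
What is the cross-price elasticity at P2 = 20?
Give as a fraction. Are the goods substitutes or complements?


dQ1/dP2 = 1
At P2 = 20: Q1 = 78 + 1*20 = 98
Exy = (dQ1/dP2)(P2/Q1) = 1 * 20 / 98 = 10/49
Since Exy > 0, the goods are substitutes.

10/49 (substitutes)


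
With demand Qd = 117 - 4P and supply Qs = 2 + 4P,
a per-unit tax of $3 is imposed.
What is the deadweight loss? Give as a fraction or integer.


Pre-tax equilibrium quantity: Q* = 119/2
Post-tax equilibrium quantity: Q_tax = 107/2
Reduction in quantity: Q* - Q_tax = 6
DWL = (1/2) * tax * (Q* - Q_tax)
DWL = (1/2) * 3 * 6 = 9

9


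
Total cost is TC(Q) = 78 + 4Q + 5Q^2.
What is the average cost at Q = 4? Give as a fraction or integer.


TC(4) = 78 + 4*4 + 5*4^2
TC(4) = 78 + 16 + 80 = 174
AC = TC/Q = 174/4 = 87/2

87/2


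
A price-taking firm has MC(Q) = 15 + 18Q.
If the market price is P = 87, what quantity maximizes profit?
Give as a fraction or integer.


In perfect competition, profit is maximized where P = MC.
87 = 15 + 18Q
72 = 18Q
Q* = 72/18 = 4

4
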